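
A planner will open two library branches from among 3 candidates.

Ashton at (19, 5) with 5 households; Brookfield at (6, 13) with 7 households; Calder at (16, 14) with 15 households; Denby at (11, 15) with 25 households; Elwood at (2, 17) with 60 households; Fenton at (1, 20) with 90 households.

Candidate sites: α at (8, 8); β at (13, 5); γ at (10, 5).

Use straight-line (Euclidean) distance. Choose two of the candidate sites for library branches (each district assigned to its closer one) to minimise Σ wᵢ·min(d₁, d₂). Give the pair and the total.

Evaluate every pair (each demand assigned to the nearer of the two):
  {α, β}: total = 2299.7
  {α, γ}: total = 2322.4
  {β, γ}: total = 2925.8
Best pair: {α, β} with total 2299.7.

{α, β}, total 2299.7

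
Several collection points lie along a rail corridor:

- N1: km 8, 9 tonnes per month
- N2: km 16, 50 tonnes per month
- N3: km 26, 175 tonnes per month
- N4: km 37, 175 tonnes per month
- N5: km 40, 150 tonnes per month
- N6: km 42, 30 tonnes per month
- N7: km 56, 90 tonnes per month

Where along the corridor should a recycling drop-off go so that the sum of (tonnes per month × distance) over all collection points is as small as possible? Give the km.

x = 37

For a sum of weighted absolute distances on a line, the optimum is the weighted median (not the mean). Total weight W = 679; half-weight = 339.5.
Sort by position and accumulate weight:
  km 8 (N1, w=9) → cum 9
  km 16 (N2, w=50) → cum 59
  km 26 (N3, w=175) → cum 234
  km 37 (N4, w=175) → cum 409  ≥ 339.5 → median here
  km 40 (N5, w=150) → cum 559
  km 42 (N6, w=30) → cum 589
  km 56 (N7, w=90) → cum 679
Optimal location: km 37.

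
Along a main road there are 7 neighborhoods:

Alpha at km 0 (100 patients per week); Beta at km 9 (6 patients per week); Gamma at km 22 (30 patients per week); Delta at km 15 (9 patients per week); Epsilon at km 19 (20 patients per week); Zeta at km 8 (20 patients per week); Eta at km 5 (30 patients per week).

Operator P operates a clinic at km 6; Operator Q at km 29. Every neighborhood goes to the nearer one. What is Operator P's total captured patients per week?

The indifferent point is the midpoint (6+29)/2 = 17.5; neighborhoods left of it (closer to Operator P at 6) go to Operator P, those right go to Operator Q.
  Alpha at 0 (w=100) → Operator P
  Eta at 5 (w=30) → Operator P
  Zeta at 8 (w=20) → Operator P
  Beta at 9 (w=6) → Operator P
  Delta at 15 (w=9) → Operator P
  Epsilon at 19 (w=20) → Operator Q
  Gamma at 22 (w=30) → Operator Q
Operator P captures 165; Operator Q captures 50.

165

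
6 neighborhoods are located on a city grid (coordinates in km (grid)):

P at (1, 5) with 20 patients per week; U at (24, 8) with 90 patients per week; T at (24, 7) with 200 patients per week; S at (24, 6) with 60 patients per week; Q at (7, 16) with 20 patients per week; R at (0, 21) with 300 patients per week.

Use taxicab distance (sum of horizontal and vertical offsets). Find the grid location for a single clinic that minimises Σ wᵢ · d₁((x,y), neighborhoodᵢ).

(24, 8)

Manhattan distance separates: Σwᵢ(|x−xᵢ|+|y−yᵢ|) = Σwᵢ|x−xᵢ| + Σwᵢ|y−yᵢ|, so x and y are optimised independently as 1-D weighted medians.
Total weight W = 690; half = 345.
x-coordinate, sorted with cumulative weight:
  x=0 (R, w=300) cum 300
  x=1 (P, w=20) cum 320
  x=7 (Q, w=20) cum 340
  x=24 (U, w=90) cum 430  ← median
  x=24 (T, w=200) cum 630
  x=24 (S, w=60) cum 690
⇒ x* = 24
y-coordinate, sorted with cumulative weight:
  y=5 (P, w=20) cum 20
  y=6 (S, w=60) cum 80
  y=7 (T, w=200) cum 280
  y=8 (U, w=90) cum 370  ← median
  y=16 (Q, w=20) cum 390
  y=21 (R, w=300) cum 690
⇒ y* = 8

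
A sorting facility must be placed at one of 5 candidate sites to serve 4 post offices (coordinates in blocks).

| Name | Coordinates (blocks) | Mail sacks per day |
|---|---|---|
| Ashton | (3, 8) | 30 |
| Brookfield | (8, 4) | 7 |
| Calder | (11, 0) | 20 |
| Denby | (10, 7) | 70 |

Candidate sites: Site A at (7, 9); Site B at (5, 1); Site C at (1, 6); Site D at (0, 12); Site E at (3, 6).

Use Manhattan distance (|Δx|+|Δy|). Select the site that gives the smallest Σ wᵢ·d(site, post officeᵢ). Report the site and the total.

Total weighted distance at each candidate:
  Site A (7, 9): total = 802
  Site B (5, 1): total = 1222
  Site C (1, 6): total = 1203
  Site D (0, 12): total = 1832
  Site E (3, 6): total = 949
Minimum is at Site A with total 802 blocks.

Site A, total 802 blocks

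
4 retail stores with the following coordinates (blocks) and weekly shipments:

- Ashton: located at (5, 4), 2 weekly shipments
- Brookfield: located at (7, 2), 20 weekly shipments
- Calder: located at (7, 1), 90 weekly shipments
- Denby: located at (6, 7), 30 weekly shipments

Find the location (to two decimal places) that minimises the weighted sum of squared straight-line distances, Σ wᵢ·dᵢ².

The minimiser of Σwᵢ‖p−pᵢ‖² is the weighted centroid p* = (Σwᵢpᵢ)/(Σwᵢ).
Σwᵢ = 142.
Σwᵢxᵢ = 2·5 + 20·7 + 90·7 + 30·6 = 960.
Σwᵢyᵢ = 2·4 + 20·2 + 90·1 + 30·7 = 348.
x* = 960/142 = 6.76, y* = 348/142 = 2.45.

(6.76, 2.45)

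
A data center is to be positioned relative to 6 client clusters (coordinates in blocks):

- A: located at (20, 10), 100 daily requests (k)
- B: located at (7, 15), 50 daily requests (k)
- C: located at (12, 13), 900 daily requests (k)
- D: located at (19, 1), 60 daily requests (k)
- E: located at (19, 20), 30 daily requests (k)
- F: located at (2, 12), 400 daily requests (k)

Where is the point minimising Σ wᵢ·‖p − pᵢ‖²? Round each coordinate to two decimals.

(10.17, 12.28)

The minimiser of Σwᵢ‖p−pᵢ‖² is the weighted centroid p* = (Σwᵢpᵢ)/(Σwᵢ).
Σwᵢ = 1540.
Σwᵢxᵢ = 100·20 + 50·7 + 900·12 + 60·19 + 30·19 + 400·2 = 15660.
Σwᵢyᵢ = 100·10 + 50·15 + 900·13 + 60·1 + 30·20 + 400·12 = 18910.
x* = 15660/1540 = 10.17, y* = 18910/1540 = 12.28.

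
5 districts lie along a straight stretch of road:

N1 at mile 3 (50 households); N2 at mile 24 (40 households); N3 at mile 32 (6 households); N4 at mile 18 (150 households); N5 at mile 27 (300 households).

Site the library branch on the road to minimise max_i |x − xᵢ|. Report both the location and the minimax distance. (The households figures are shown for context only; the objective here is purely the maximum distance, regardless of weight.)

location 17.5, max distance 14.5

The 1-center on a line is the midpoint of the two extreme points: leftmost at 3, rightmost at 32.
Optimal location = (3 + 32)/2 = 17.5; maximum distance = (32 − 3)/2 = 14.5.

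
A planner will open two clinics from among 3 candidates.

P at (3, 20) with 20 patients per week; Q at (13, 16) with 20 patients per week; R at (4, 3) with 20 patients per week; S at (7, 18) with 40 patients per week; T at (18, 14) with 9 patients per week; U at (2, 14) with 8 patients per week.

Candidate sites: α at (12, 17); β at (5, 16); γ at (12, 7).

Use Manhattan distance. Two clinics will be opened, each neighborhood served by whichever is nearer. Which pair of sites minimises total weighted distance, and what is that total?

{α, β}, total 721

Evaluate every pair (each demand assigned to the nearer of the two):
  {α, β}: total = 721
  {β, γ}: total = 837
  {α, γ}: total = 945
Best pair: {α, β} with total 721.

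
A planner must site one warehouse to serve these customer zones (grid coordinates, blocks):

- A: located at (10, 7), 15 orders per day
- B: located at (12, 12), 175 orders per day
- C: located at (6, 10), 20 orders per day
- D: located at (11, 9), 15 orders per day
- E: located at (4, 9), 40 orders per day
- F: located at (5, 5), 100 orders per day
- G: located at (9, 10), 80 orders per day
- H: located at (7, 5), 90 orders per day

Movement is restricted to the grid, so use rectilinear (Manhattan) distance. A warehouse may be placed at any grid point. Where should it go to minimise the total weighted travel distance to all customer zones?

Manhattan distance separates: Σwᵢ(|x−xᵢ|+|y−yᵢ|) = Σwᵢ|x−xᵢ| + Σwᵢ|y−yᵢ|, so x and y are optimised independently as 1-D weighted medians.
Total weight W = 535; half = 267.5.
x-coordinate, sorted with cumulative weight:
  x=4 (E, w=40) cum 40
  x=5 (F, w=100) cum 140
  x=6 (C, w=20) cum 160
  x=7 (H, w=90) cum 250
  x=9 (G, w=80) cum 330  ← median
  x=10 (A, w=15) cum 345
  x=11 (D, w=15) cum 360
  x=12 (B, w=175) cum 535
⇒ x* = 9
y-coordinate, sorted with cumulative weight:
  y=5 (F, w=100) cum 100
  y=5 (H, w=90) cum 190
  y=7 (A, w=15) cum 205
  y=9 (D, w=15) cum 220
  y=9 (E, w=40) cum 260
  y=10 (C, w=20) cum 280  ← median
  y=10 (G, w=80) cum 360
  y=12 (B, w=175) cum 535
⇒ y* = 10

(9, 10)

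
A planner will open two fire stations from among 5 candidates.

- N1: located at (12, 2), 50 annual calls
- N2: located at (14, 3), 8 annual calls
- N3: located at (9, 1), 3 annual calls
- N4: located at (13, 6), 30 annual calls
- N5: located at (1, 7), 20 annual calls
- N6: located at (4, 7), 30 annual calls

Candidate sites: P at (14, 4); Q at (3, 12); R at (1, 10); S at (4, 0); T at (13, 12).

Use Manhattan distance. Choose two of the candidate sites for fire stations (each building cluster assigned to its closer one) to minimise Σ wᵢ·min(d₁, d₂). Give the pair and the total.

Evaluate every pair (each demand assigned to the nearer of the two):
  {P, R}: total = 562
  {P, Q}: total = 642
  {P, S}: total = 726
  {P, T}: total = 1032
  {R, T}: total = 1095
  {Q, T}: total = 1175
  {S, T}: total = 1188
  {R, S}: total = 1312
  {Q, S}: total = 1392
  {Q, R}: total = 1881
Best pair: {P, R} with total 562.

{P, R}, total 562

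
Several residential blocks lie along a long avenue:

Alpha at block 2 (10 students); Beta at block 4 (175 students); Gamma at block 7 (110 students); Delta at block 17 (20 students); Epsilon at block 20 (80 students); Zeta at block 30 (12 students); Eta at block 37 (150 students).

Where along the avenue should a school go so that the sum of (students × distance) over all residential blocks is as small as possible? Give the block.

For a sum of weighted absolute distances on a line, the optimum is the weighted median (not the mean). Total weight W = 557; half-weight = 278.5.
Sort by position and accumulate weight:
  block 2 (Alpha, w=10) → cum 10
  block 4 (Beta, w=175) → cum 185
  block 7 (Gamma, w=110) → cum 295  ≥ 278.5 → median here
  block 17 (Delta, w=20) → cum 315
  block 20 (Epsilon, w=80) → cum 395
  block 30 (Zeta, w=12) → cum 407
  block 37 (Eta, w=150) → cum 557
Optimal location: block 7.

x = 7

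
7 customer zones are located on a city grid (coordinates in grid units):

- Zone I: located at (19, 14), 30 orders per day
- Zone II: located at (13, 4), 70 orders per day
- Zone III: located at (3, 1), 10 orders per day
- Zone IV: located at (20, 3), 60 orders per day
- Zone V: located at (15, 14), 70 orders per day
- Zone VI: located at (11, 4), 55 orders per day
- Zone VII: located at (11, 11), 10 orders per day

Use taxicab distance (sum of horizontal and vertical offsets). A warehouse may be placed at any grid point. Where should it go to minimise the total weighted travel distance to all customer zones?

(15, 4)

Manhattan distance separates: Σwᵢ(|x−xᵢ|+|y−yᵢ|) = Σwᵢ|x−xᵢ| + Σwᵢ|y−yᵢ|, so x and y are optimised independently as 1-D weighted medians.
Total weight W = 305; half = 152.5.
x-coordinate, sorted with cumulative weight:
  x=3 (Zone III, w=10) cum 10
  x=11 (Zone VI, w=55) cum 65
  x=11 (Zone VII, w=10) cum 75
  x=13 (Zone II, w=70) cum 145
  x=15 (Zone V, w=70) cum 215  ← median
  x=19 (Zone I, w=30) cum 245
  x=20 (Zone IV, w=60) cum 305
⇒ x* = 15
y-coordinate, sorted with cumulative weight:
  y=1 (Zone III, w=10) cum 10
  y=3 (Zone IV, w=60) cum 70
  y=4 (Zone II, w=70) cum 140
  y=4 (Zone VI, w=55) cum 195  ← median
  y=11 (Zone VII, w=10) cum 205
  y=14 (Zone I, w=30) cum 235
  y=14 (Zone V, w=70) cum 305
⇒ y* = 4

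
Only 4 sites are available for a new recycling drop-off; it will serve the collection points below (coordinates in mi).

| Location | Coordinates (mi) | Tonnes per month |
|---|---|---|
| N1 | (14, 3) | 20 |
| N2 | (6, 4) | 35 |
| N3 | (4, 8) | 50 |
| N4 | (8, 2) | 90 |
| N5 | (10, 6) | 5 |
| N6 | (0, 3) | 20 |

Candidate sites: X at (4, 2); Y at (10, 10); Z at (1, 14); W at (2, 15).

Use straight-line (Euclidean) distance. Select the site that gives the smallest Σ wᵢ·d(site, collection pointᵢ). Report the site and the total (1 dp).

X, total 1078.5 mi

Total weighted distance at each candidate:
  X (4, 2): total = 1078.5
  Y (10, 10): total = 1736.2
  Z (1, 14): total = 2598.7
  W (2, 15): total = 2705.2
Minimum is at X with total 1078.5 mi.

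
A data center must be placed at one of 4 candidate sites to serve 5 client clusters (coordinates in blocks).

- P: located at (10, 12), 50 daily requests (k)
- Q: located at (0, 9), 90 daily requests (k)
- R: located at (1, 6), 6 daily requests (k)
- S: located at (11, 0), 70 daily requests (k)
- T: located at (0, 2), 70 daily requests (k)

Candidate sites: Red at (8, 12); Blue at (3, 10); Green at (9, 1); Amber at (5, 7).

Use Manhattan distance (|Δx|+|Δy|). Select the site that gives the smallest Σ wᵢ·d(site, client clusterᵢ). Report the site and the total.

Amber, total 2770 blocks

Total weighted distance at each candidate:
  Red (8, 12): total = 3478
  Blue (3, 10): total = 2876
  Green (9, 1): total = 3118
  Amber (5, 7): total = 2770
Minimum is at Amber with total 2770 blocks.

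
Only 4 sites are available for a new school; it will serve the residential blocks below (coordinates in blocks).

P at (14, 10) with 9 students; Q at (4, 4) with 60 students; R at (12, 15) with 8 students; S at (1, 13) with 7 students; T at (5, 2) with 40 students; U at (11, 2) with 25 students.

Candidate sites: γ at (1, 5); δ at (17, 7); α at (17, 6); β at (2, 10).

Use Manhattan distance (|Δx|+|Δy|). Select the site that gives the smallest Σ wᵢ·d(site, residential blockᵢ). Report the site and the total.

γ, total 1231 blocks

Total weighted distance at each candidate:
  γ (1, 5): total = 1231
  δ (17, 7): total = 2227
  α (17, 6): total = 2126
  β (2, 10): total = 1601
Minimum is at γ with total 1231 blocks.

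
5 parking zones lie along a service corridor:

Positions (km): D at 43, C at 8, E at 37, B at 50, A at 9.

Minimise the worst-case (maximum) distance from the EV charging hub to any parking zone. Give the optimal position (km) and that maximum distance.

The 1-center on a line is the midpoint of the two extreme points: leftmost at 8, rightmost at 50.
Optimal location = (8 + 50)/2 = 29; maximum distance = (50 − 8)/2 = 21.

location 29, max distance 21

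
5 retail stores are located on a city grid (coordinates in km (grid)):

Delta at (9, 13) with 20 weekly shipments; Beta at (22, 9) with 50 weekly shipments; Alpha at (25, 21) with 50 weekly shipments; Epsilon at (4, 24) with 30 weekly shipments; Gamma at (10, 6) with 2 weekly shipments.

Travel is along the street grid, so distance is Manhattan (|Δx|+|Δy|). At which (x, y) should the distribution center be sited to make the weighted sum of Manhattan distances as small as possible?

Manhattan distance separates: Σwᵢ(|x−xᵢ|+|y−yᵢ|) = Σwᵢ|x−xᵢ| + Σwᵢ|y−yᵢ|, so x and y are optimised independently as 1-D weighted medians.
Total weight W = 152; half = 76.
x-coordinate, sorted with cumulative weight:
  x=4 (Epsilon, w=30) cum 30
  x=9 (Delta, w=20) cum 50
  x=10 (Gamma, w=2) cum 52
  x=22 (Beta, w=50) cum 102  ← median
  x=25 (Alpha, w=50) cum 152
⇒ x* = 22
y-coordinate, sorted with cumulative weight:
  y=6 (Gamma, w=2) cum 2
  y=9 (Beta, w=50) cum 52
  y=13 (Delta, w=20) cum 72
  y=21 (Alpha, w=50) cum 122  ← median
  y=24 (Epsilon, w=30) cum 152
⇒ y* = 21

(22, 21)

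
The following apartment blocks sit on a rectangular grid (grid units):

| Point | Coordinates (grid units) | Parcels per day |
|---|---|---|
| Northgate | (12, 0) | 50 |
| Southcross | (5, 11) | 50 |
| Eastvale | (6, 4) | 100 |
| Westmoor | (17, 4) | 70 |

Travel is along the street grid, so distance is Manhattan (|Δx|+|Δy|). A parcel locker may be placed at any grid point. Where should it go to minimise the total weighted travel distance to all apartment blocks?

Manhattan distance separates: Σwᵢ(|x−xᵢ|+|y−yᵢ|) = Σwᵢ|x−xᵢ| + Σwᵢ|y−yᵢ|, so x and y are optimised independently as 1-D weighted medians.
Total weight W = 270; half = 135.
x-coordinate, sorted with cumulative weight:
  x=5 (Southcross, w=50) cum 50
  x=6 (Eastvale, w=100) cum 150  ← median
  x=12 (Northgate, w=50) cum 200
  x=17 (Westmoor, w=70) cum 270
⇒ x* = 6
y-coordinate, sorted with cumulative weight:
  y=0 (Northgate, w=50) cum 50
  y=4 (Eastvale, w=100) cum 150  ← median
  y=4 (Westmoor, w=70) cum 220
  y=11 (Southcross, w=50) cum 270
⇒ y* = 4

(6, 4)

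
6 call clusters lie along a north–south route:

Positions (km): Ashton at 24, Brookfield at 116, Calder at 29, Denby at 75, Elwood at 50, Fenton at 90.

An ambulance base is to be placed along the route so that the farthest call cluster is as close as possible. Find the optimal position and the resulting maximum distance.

The 1-center on a line is the midpoint of the two extreme points: leftmost at 24, rightmost at 116.
Optimal location = (24 + 116)/2 = 70; maximum distance = (116 − 24)/2 = 46.

location 70, max distance 46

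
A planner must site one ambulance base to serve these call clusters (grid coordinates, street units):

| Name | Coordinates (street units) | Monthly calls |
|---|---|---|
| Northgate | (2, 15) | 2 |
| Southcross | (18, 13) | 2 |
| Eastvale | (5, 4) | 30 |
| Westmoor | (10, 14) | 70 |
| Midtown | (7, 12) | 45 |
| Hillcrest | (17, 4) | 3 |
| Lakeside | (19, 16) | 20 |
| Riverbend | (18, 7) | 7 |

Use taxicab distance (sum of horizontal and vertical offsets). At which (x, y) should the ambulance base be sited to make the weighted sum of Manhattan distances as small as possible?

Manhattan distance separates: Σwᵢ(|x−xᵢ|+|y−yᵢ|) = Σwᵢ|x−xᵢ| + Σwᵢ|y−yᵢ|, so x and y are optimised independently as 1-D weighted medians.
Total weight W = 179; half = 89.5.
x-coordinate, sorted with cumulative weight:
  x=2 (Northgate, w=2) cum 2
  x=5 (Eastvale, w=30) cum 32
  x=7 (Midtown, w=45) cum 77
  x=10 (Westmoor, w=70) cum 147  ← median
  x=17 (Hillcrest, w=3) cum 150
  x=18 (Southcross, w=2) cum 152
  x=18 (Riverbend, w=7) cum 159
  x=19 (Lakeside, w=20) cum 179
⇒ x* = 10
y-coordinate, sorted with cumulative weight:
  y=4 (Eastvale, w=30) cum 30
  y=4 (Hillcrest, w=3) cum 33
  y=7 (Riverbend, w=7) cum 40
  y=12 (Midtown, w=45) cum 85
  y=13 (Southcross, w=2) cum 87
  y=14 (Westmoor, w=70) cum 157  ← median
  y=15 (Northgate, w=2) cum 159
  y=16 (Lakeside, w=20) cum 179
⇒ y* = 14

(10, 14)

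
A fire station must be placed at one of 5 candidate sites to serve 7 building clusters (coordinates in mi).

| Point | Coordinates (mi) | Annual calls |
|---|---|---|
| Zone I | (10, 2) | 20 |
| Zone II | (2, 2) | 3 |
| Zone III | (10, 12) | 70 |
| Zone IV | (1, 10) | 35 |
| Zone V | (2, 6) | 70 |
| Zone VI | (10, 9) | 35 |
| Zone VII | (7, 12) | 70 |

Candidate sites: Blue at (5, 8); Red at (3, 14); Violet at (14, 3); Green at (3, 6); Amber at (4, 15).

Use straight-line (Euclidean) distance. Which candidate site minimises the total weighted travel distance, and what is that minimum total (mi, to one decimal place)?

Blue, total 1525.0 mi

Total weighted distance at each candidate:
  Blue (5, 8): total = 1525.0
  Red (3, 14): total = 2158.6
  Violet (14, 3): total = 3241.1
  Green (3, 6): total = 1816.8
  Amber (4, 15): total = 2238.8
Minimum is at Blue with total 1525.0 mi.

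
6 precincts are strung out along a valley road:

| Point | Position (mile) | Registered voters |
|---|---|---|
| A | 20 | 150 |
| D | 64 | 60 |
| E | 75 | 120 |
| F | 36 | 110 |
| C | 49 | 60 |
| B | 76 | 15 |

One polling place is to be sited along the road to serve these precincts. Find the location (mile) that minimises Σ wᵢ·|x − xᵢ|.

For a sum of weighted absolute distances on a line, the optimum is the weighted median (not the mean). Total weight W = 515; half-weight = 257.5.
Sort by position and accumulate weight:
  mile 20 (A, w=150) → cum 150
  mile 36 (F, w=110) → cum 260  ≥ 257.5 → median here
  mile 49 (C, w=60) → cum 320
  mile 64 (D, w=60) → cum 380
  mile 75 (E, w=120) → cum 500
  mile 76 (B, w=15) → cum 515
Optimal location: mile 36.

x = 36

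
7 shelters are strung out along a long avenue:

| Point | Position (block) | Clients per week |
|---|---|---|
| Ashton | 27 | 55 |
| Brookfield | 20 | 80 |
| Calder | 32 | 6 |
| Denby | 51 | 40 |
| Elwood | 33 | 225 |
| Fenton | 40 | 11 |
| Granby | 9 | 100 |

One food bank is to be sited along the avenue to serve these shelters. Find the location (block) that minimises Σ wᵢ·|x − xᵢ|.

x = 33

For a sum of weighted absolute distances on a line, the optimum is the weighted median (not the mean). Total weight W = 517; half-weight = 258.5.
Sort by position and accumulate weight:
  block 9 (Granby, w=100) → cum 100
  block 20 (Brookfield, w=80) → cum 180
  block 27 (Ashton, w=55) → cum 235
  block 32 (Calder, w=6) → cum 241
  block 33 (Elwood, w=225) → cum 466  ≥ 258.5 → median here
  block 40 (Fenton, w=11) → cum 477
  block 51 (Denby, w=40) → cum 517
Optimal location: block 33.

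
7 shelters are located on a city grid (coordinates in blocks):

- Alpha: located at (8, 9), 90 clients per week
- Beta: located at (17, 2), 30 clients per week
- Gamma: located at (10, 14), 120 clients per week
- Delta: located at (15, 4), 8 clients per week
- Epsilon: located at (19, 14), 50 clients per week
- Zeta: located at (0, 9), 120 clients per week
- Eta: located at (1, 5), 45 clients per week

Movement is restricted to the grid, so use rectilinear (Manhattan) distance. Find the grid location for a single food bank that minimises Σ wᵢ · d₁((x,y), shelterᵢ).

Manhattan distance separates: Σwᵢ(|x−xᵢ|+|y−yᵢ|) = Σwᵢ|x−xᵢ| + Σwᵢ|y−yᵢ|, so x and y are optimised independently as 1-D weighted medians.
Total weight W = 463; half = 231.5.
x-coordinate, sorted with cumulative weight:
  x=0 (Zeta, w=120) cum 120
  x=1 (Eta, w=45) cum 165
  x=8 (Alpha, w=90) cum 255  ← median
  x=10 (Gamma, w=120) cum 375
  x=15 (Delta, w=8) cum 383
  x=17 (Beta, w=30) cum 413
  x=19 (Epsilon, w=50) cum 463
⇒ x* = 8
y-coordinate, sorted with cumulative weight:
  y=2 (Beta, w=30) cum 30
  y=4 (Delta, w=8) cum 38
  y=5 (Eta, w=45) cum 83
  y=9 (Alpha, w=90) cum 173
  y=9 (Zeta, w=120) cum 293  ← median
  y=14 (Gamma, w=120) cum 413
  y=14 (Epsilon, w=50) cum 463
⇒ y* = 9

(8, 9)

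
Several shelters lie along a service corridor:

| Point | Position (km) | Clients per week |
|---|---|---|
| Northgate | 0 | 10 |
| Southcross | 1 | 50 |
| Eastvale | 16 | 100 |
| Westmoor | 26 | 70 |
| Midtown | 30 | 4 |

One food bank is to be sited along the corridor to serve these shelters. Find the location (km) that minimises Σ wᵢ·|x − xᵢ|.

x = 16

For a sum of weighted absolute distances on a line, the optimum is the weighted median (not the mean). Total weight W = 234; half-weight = 117.
Sort by position and accumulate weight:
  km 0 (Northgate, w=10) → cum 10
  km 1 (Southcross, w=50) → cum 60
  km 16 (Eastvale, w=100) → cum 160  ≥ 117 → median here
  km 26 (Westmoor, w=70) → cum 230
  km 30 (Midtown, w=4) → cum 234
Optimal location: km 16.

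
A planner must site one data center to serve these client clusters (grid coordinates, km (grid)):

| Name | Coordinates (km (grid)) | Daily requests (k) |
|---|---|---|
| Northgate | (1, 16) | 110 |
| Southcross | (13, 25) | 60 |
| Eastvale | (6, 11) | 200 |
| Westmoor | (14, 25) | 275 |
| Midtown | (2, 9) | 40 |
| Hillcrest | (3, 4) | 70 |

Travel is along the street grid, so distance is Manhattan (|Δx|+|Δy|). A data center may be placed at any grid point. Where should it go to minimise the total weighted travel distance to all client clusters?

Manhattan distance separates: Σwᵢ(|x−xᵢ|+|y−yᵢ|) = Σwᵢ|x−xᵢ| + Σwᵢ|y−yᵢ|, so x and y are optimised independently as 1-D weighted medians.
Total weight W = 755; half = 377.5.
x-coordinate, sorted with cumulative weight:
  x=1 (Northgate, w=110) cum 110
  x=2 (Midtown, w=40) cum 150
  x=3 (Hillcrest, w=70) cum 220
  x=6 (Eastvale, w=200) cum 420  ← median
  x=13 (Southcross, w=60) cum 480
  x=14 (Westmoor, w=275) cum 755
⇒ x* = 6
y-coordinate, sorted with cumulative weight:
  y=4 (Hillcrest, w=70) cum 70
  y=9 (Midtown, w=40) cum 110
  y=11 (Eastvale, w=200) cum 310
  y=16 (Northgate, w=110) cum 420  ← median
  y=25 (Southcross, w=60) cum 480
  y=25 (Westmoor, w=275) cum 755
⇒ y* = 16

(6, 16)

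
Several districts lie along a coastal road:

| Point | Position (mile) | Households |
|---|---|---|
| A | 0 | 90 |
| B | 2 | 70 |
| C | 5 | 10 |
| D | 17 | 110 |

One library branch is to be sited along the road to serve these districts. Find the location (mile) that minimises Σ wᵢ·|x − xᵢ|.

x = 2

For a sum of weighted absolute distances on a line, the optimum is the weighted median (not the mean). Total weight W = 280; half-weight = 140.
Sort by position and accumulate weight:
  mile 0 (A, w=90) → cum 90
  mile 2 (B, w=70) → cum 160  ≥ 140 → median here
  mile 5 (C, w=10) → cum 170
  mile 17 (D, w=110) → cum 280
Optimal location: mile 2.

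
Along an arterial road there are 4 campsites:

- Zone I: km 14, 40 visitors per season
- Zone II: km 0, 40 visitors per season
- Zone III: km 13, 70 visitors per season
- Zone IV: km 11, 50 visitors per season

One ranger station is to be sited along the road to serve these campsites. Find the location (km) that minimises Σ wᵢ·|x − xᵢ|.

x = 13

For a sum of weighted absolute distances on a line, the optimum is the weighted median (not the mean). Total weight W = 200; half-weight = 100.
Sort by position and accumulate weight:
  km 0 (Zone II, w=40) → cum 40
  km 11 (Zone IV, w=50) → cum 90
  km 13 (Zone III, w=70) → cum 160  ≥ 100 → median here
  km 14 (Zone I, w=40) → cum 200
Optimal location: km 13.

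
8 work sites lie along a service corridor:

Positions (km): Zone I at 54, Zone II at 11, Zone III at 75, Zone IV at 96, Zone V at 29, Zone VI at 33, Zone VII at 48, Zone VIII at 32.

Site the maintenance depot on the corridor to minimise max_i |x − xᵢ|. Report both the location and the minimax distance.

location 53.5, max distance 42.5

The 1-center on a line is the midpoint of the two extreme points: leftmost at 11, rightmost at 96.
Optimal location = (11 + 96)/2 = 53.5; maximum distance = (96 − 11)/2 = 42.5.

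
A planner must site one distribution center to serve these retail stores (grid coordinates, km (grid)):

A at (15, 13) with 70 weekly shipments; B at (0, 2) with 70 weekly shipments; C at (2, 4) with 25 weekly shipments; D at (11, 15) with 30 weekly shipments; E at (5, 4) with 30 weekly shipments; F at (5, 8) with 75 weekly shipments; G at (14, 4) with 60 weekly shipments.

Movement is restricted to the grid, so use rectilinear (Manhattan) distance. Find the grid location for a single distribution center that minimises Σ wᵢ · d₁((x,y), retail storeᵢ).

Manhattan distance separates: Σwᵢ(|x−xᵢ|+|y−yᵢ|) = Σwᵢ|x−xᵢ| + Σwᵢ|y−yᵢ|, so x and y are optimised independently as 1-D weighted medians.
Total weight W = 360; half = 180.
x-coordinate, sorted with cumulative weight:
  x=0 (B, w=70) cum 70
  x=2 (C, w=25) cum 95
  x=5 (E, w=30) cum 125
  x=5 (F, w=75) cum 200  ← median
  x=11 (D, w=30) cum 230
  x=14 (G, w=60) cum 290
  x=15 (A, w=70) cum 360
⇒ x* = 5
y-coordinate, sorted with cumulative weight:
  y=2 (B, w=70) cum 70
  y=4 (C, w=25) cum 95
  y=4 (E, w=30) cum 125
  y=4 (G, w=60) cum 185  ← median
  y=8 (F, w=75) cum 260
  y=13 (A, w=70) cum 330
  y=15 (D, w=30) cum 360
⇒ y* = 4

(5, 4)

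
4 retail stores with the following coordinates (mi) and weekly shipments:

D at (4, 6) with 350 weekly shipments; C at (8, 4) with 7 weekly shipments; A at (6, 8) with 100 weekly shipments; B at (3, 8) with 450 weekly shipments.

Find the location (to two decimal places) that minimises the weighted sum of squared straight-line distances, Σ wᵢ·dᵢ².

The minimiser of Σwᵢ‖p−pᵢ‖² is the weighted centroid p* = (Σwᵢpᵢ)/(Σwᵢ).
Σwᵢ = 907.
Σwᵢxᵢ = 350·4 + 7·8 + 100·6 + 450·3 = 3406.
Σwᵢyᵢ = 350·6 + 7·4 + 100·8 + 450·8 = 6528.
x* = 3406/907 = 3.76, y* = 6528/907 = 7.20.

(3.76, 7.20)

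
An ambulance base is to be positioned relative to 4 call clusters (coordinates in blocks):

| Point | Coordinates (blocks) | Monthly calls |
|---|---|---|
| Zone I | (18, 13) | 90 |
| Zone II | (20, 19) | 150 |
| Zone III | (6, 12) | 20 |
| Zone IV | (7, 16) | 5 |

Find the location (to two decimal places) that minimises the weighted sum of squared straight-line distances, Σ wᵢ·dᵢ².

The minimiser of Σwᵢ‖p−pᵢ‖² is the weighted centroid p* = (Σwᵢpᵢ)/(Σwᵢ).
Σwᵢ = 265.
Σwᵢxᵢ = 90·18 + 150·20 + 20·6 + 5·7 = 4775.
Σwᵢyᵢ = 90·13 + 150·19 + 20·12 + 5·16 = 4340.
x* = 4775/265 = 18.02, y* = 4340/265 = 16.38.

(18.02, 16.38)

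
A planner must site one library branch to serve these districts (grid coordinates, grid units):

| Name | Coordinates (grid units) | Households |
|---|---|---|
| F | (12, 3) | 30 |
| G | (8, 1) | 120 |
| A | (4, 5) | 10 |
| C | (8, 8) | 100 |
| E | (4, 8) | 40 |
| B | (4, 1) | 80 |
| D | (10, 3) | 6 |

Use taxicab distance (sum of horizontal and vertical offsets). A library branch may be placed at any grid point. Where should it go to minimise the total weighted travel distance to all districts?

(8, 1)

Manhattan distance separates: Σwᵢ(|x−xᵢ|+|y−yᵢ|) = Σwᵢ|x−xᵢ| + Σwᵢ|y−yᵢ|, so x and y are optimised independently as 1-D weighted medians.
Total weight W = 386; half = 193.
x-coordinate, sorted with cumulative weight:
  x=4 (A, w=10) cum 10
  x=4 (E, w=40) cum 50
  x=4 (B, w=80) cum 130
  x=8 (G, w=120) cum 250  ← median
  x=8 (C, w=100) cum 350
  x=10 (D, w=6) cum 356
  x=12 (F, w=30) cum 386
⇒ x* = 8
y-coordinate, sorted with cumulative weight:
  y=1 (G, w=120) cum 120
  y=1 (B, w=80) cum 200  ← median
  y=3 (F, w=30) cum 230
  y=3 (D, w=6) cum 236
  y=5 (A, w=10) cum 246
  y=8 (C, w=100) cum 346
  y=8 (E, w=40) cum 386
⇒ y* = 1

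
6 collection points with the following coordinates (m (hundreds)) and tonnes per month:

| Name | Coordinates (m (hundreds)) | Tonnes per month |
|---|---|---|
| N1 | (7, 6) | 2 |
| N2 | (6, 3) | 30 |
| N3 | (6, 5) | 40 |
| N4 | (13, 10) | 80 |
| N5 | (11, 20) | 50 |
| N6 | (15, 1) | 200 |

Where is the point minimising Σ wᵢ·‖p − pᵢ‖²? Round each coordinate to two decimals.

The minimiser of Σwᵢ‖p−pᵢ‖² is the weighted centroid p* = (Σwᵢpᵢ)/(Σwᵢ).
Σwᵢ = 402.
Σwᵢxᵢ = 2·7 + 30·6 + 40·6 + 80·13 + 50·11 + 200·15 = 5024.
Σwᵢyᵢ = 2·6 + 30·3 + 40·5 + 80·10 + 50·20 + 200·1 = 2302.
x* = 5024/402 = 12.50, y* = 2302/402 = 5.73.

(12.50, 5.73)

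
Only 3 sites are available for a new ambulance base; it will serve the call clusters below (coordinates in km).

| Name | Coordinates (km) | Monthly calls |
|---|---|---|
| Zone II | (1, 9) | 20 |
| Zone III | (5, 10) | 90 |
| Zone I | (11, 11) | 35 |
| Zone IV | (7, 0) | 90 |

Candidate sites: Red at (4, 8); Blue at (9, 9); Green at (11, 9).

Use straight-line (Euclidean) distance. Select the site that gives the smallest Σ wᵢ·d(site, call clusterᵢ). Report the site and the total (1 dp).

Total weighted distance at each candidate:
  Red (4, 8): total = 1300.0
  Blue (9, 9): total = 1459.8
  Green (11, 9): total = 1703.8
Minimum is at Red with total 1300.0 km.

Red, total 1300.0 km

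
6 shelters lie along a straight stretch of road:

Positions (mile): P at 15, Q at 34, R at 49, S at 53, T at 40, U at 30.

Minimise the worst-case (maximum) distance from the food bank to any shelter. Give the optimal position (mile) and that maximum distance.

location 34, max distance 19

The 1-center on a line is the midpoint of the two extreme points: leftmost at 15, rightmost at 53.
Optimal location = (15 + 53)/2 = 34; maximum distance = (53 − 15)/2 = 19.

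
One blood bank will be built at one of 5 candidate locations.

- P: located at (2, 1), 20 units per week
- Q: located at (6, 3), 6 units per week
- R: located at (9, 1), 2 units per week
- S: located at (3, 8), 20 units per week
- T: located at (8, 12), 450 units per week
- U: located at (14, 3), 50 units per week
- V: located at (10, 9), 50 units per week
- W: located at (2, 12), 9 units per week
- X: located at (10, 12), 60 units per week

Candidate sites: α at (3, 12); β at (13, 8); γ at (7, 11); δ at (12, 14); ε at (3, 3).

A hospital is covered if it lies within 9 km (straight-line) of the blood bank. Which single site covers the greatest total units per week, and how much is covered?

β, covering 618

Coverage radius r = 9 km; a point is covered iff (Δx)²+(Δy)² ≤ 9² = 81.
  α (3, 12): covers {S, T, V, W, X} → 589
  β (13, 8): covers {Q, R, T, U, V, X} → 618
  γ (7, 11): covers {Q, S, T, V, W, X} → 595
  δ (12, 14): covers {T, V, X} → 560
  ε (3, 3): covers {P, Q, R, S} → 48
Maximum coverage at β: 618 units per week.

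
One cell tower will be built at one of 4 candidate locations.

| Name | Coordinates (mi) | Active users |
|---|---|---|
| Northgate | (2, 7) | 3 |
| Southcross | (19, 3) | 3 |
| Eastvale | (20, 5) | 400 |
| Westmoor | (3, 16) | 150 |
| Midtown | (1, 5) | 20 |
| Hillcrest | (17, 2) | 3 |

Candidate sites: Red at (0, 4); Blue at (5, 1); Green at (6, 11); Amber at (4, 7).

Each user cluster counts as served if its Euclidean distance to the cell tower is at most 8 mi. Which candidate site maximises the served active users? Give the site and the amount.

Coverage radius r = 8 mi; a point is covered iff (Δx)²+(Δy)² ≤ 8² = 64.
  Red (0, 4): covers {Northgate, Midtown} → 23
  Blue (5, 1): covers {Northgate, Midtown} → 23
  Green (6, 11): covers {Northgate, Westmoor, Midtown} → 173
  Amber (4, 7): covers {Northgate, Midtown} → 23
Maximum coverage at Green: 173 active users.

Green, covering 173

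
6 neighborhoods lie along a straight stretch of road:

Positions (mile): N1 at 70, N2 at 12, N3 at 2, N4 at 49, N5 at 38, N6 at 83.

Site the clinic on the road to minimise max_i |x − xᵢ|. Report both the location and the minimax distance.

The 1-center on a line is the midpoint of the two extreme points: leftmost at 2, rightmost at 83.
Optimal location = (2 + 83)/2 = 42.5; maximum distance = (83 − 2)/2 = 40.5.

location 42.5, max distance 40.5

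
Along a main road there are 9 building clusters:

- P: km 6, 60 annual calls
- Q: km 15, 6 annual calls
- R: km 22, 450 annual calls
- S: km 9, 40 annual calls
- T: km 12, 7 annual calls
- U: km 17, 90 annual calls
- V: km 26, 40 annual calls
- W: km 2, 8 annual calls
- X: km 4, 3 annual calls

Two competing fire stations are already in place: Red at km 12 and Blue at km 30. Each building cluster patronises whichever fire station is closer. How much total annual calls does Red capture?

214

The indifferent point is the midpoint (12+30)/2 = 21; building clusters left of it (closer to Red at 12) go to Red, those right go to Blue.
  W at 2 (w=8) → Red
  X at 4 (w=3) → Red
  P at 6 (w=60) → Red
  S at 9 (w=40) → Red
  T at 12 (w=7) → Red
  Q at 15 (w=6) → Red
  U at 17 (w=90) → Red
  R at 22 (w=450) → Blue
  V at 26 (w=40) → Blue
Red captures 214; Blue captures 490.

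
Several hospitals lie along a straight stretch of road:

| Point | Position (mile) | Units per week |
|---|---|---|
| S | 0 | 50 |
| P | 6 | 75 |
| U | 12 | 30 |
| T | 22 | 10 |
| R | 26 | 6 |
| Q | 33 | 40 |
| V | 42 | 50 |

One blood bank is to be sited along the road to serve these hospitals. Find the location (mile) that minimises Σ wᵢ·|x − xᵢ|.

For a sum of weighted absolute distances on a line, the optimum is the weighted median (not the mean). Total weight W = 261; half-weight = 130.5.
Sort by position and accumulate weight:
  mile 0 (S, w=50) → cum 50
  mile 6 (P, w=75) → cum 125
  mile 12 (U, w=30) → cum 155  ≥ 130.5 → median here
  mile 22 (T, w=10) → cum 165
  mile 26 (R, w=6) → cum 171
  mile 33 (Q, w=40) → cum 211
  mile 42 (V, w=50) → cum 261
Optimal location: mile 12.

x = 12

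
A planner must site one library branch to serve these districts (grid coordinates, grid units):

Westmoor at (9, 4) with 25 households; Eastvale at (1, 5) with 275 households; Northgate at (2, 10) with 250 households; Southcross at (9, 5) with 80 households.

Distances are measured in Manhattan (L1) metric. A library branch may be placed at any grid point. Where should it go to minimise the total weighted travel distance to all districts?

Manhattan distance separates: Σwᵢ(|x−xᵢ|+|y−yᵢ|) = Σwᵢ|x−xᵢ| + Σwᵢ|y−yᵢ|, so x and y are optimised independently as 1-D weighted medians.
Total weight W = 630; half = 315.
x-coordinate, sorted with cumulative weight:
  x=1 (Eastvale, w=275) cum 275
  x=2 (Northgate, w=250) cum 525  ← median
  x=9 (Westmoor, w=25) cum 550
  x=9 (Southcross, w=80) cum 630
⇒ x* = 2
y-coordinate, sorted with cumulative weight:
  y=4 (Westmoor, w=25) cum 25
  y=5 (Eastvale, w=275) cum 300
  y=5 (Southcross, w=80) cum 380  ← median
  y=10 (Northgate, w=250) cum 630
⇒ y* = 5

(2, 5)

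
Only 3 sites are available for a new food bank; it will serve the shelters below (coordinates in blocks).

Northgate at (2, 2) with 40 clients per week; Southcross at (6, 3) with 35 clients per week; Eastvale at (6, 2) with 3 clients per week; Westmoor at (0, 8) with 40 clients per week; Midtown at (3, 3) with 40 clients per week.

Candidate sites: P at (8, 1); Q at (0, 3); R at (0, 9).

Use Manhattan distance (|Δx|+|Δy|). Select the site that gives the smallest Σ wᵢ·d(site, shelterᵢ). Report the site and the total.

Q, total 671 blocks

Total weighted distance at each candidate:
  P (8, 1): total = 1309
  Q (0, 3): total = 671
  R (0, 9): total = 1219
Minimum is at Q with total 671 blocks.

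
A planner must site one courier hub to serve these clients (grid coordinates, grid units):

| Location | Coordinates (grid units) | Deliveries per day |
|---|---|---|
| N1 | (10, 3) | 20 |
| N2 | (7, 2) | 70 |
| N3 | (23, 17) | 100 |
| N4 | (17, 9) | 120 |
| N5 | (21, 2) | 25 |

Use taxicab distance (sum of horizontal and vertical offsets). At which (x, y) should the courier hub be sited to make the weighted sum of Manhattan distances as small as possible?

Manhattan distance separates: Σwᵢ(|x−xᵢ|+|y−yᵢ|) = Σwᵢ|x−xᵢ| + Σwᵢ|y−yᵢ|, so x and y are optimised independently as 1-D weighted medians.
Total weight W = 335; half = 167.5.
x-coordinate, sorted with cumulative weight:
  x=7 (N2, w=70) cum 70
  x=10 (N1, w=20) cum 90
  x=17 (N4, w=120) cum 210  ← median
  x=21 (N5, w=25) cum 235
  x=23 (N3, w=100) cum 335
⇒ x* = 17
y-coordinate, sorted with cumulative weight:
  y=2 (N2, w=70) cum 70
  y=2 (N5, w=25) cum 95
  y=3 (N1, w=20) cum 115
  y=9 (N4, w=120) cum 235  ← median
  y=17 (N3, w=100) cum 335
⇒ y* = 9

(17, 9)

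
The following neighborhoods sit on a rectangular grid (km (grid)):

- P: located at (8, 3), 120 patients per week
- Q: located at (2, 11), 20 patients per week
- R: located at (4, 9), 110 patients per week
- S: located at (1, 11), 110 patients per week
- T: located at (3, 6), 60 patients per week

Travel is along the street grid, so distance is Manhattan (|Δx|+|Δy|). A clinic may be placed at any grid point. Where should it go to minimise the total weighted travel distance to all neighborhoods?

(4, 9)

Manhattan distance separates: Σwᵢ(|x−xᵢ|+|y−yᵢ|) = Σwᵢ|x−xᵢ| + Σwᵢ|y−yᵢ|, so x and y are optimised independently as 1-D weighted medians.
Total weight W = 420; half = 210.
x-coordinate, sorted with cumulative weight:
  x=1 (S, w=110) cum 110
  x=2 (Q, w=20) cum 130
  x=3 (T, w=60) cum 190
  x=4 (R, w=110) cum 300  ← median
  x=8 (P, w=120) cum 420
⇒ x* = 4
y-coordinate, sorted with cumulative weight:
  y=3 (P, w=120) cum 120
  y=6 (T, w=60) cum 180
  y=9 (R, w=110) cum 290  ← median
  y=11 (Q, w=20) cum 310
  y=11 (S, w=110) cum 420
⇒ y* = 9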